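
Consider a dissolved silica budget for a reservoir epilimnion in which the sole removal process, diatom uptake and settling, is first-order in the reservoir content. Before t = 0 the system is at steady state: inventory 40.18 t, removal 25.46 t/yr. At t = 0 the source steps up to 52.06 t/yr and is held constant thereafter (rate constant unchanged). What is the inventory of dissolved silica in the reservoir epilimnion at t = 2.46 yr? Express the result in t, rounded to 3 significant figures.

τ = M₀/F₀ = 40.18/25.46 = 1.578 yr; rate constant k = 1/τ.
New steady state M_∞ = F₁/k = F₁·τ = 52.06 × 1.578 = 82.159 t.
M(t) = M_∞ + (M₀ − M_∞)·e^(−t/τ); t/τ = 2.46/1.578 = 1.559, so e^(−t/τ) = 0.2104.
M(t) = 82.159 − 41.98 × 0.2104 = 73.327 t.

73.3 t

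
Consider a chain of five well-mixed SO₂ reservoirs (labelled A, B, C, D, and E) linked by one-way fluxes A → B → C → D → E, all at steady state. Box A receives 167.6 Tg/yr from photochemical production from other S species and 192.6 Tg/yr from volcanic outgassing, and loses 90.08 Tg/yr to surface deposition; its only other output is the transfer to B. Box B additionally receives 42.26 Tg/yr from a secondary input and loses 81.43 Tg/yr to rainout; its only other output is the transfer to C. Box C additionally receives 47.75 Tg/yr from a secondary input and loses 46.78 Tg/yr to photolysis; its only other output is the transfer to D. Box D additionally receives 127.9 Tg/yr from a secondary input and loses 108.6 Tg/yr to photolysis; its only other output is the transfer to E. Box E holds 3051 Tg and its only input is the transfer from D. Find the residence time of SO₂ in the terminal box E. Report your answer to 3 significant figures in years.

Box A: F(A→B) = (167.6 + 192.6) − 90.08 = 270.12 Tg/yr.
Box B: F(B→C) = (270.12 + 42.26) − 81.43 = 230.95 Tg/yr.
Box C: F(C→D) = (230.95 + 47.75) − 46.78 = 231.92 Tg/yr.
Box D: F(D→E) = (231.92 + 127.9) − 108.6 = 251.22 Tg/yr.
Box E throughput = its input = 251.22 Tg/yr; τ = 3051 / 251.22 = 12.14 yr.

12.1 yr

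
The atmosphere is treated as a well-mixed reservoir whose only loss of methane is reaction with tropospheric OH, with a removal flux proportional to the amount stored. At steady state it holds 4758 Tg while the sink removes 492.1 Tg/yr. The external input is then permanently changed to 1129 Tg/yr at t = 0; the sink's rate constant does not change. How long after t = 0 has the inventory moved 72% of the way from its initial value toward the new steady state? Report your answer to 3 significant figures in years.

τ = M₀/F₀ = 4758/492.1 = 9.669 yr.
The remaining gap fraction is e^(−t/τ); 72% covered ⇒ e^(−t/τ) = 0.280.
t = −τ ln(0.280) = 9.669 × 1.273 = 12.31 yr.

12.3 yr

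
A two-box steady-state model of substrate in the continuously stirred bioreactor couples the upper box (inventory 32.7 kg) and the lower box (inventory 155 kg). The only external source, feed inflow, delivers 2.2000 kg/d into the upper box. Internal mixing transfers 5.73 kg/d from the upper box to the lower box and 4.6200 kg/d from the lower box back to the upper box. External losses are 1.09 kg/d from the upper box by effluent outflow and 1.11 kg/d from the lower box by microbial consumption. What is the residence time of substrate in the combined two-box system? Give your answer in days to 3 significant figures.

85.3 d

Treat the two boxes together as one reservoir: the mixing fluxes between them are internal recycling, so τ = ΣM / Σ(external losses).
M_total = 32.7 + 155 = 187.70 kg.
ΣF_external_out = 1.09 + 1.11 = 2.2000 kg/d.
τ = M_total / ΣF_ext = 187.70 / 2.2000 = 85.32 d.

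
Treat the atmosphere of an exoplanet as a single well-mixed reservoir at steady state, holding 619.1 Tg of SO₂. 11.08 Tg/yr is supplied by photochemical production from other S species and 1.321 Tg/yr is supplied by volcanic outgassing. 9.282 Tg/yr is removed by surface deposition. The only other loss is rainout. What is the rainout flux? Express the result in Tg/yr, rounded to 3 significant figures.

3.12 Tg/yr

At steady state ΣF_in = ΣF_out.
ΣF_in = 11.08 + 1.321 = 12.401 Tg/yr.
Rainout flux = ΣF_in − (9.282) = 12.401 − 9.282 = 3.119 Tg/yr.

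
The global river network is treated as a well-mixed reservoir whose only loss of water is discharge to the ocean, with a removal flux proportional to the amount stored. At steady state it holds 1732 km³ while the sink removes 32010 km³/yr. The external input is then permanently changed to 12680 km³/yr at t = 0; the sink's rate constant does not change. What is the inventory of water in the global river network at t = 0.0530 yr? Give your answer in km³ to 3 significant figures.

1080 km³

The sink rate constant is k = F₀/M₀ = 32010/1732 = 18.48 yr⁻¹.
Solving dM/dt = F₁ − kM with M(0) = M₀ gives M(t) = F₁/k + (M₀ − F₁/k)·e^(−kt).
F₁/k = 12680/18.48 = 686.09 km³; kt = 18.48 × 0.0530 = 0.9795, e^(−kt) = 0.3755.
M(0.0530) = 686.09 + (1732 − 686.09) × 0.3755 = 686.09 + 392.7 = 1078.8 km³.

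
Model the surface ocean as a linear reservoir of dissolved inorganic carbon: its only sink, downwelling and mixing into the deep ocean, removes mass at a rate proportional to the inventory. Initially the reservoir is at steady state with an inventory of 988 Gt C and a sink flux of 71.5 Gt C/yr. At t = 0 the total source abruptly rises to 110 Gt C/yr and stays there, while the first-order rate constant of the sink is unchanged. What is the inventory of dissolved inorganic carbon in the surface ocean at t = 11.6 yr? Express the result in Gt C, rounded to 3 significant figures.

1290 Gt C

The sink rate constant is k = F₀/M₀ = 71.5/988 = 0.07237 yr⁻¹.
Solving dM/dt = F₁ − kM with M(0) = M₀ gives M(t) = F₁/k + (M₀ − F₁/k)·e^(−kt).
F₁/k = 110/0.07237 = 1520.0 Gt C; kt = 0.07237 × 11.6 = 0.8395, e^(−kt) = 0.4319.
M(11.6) = 1520.0 + (988 − 1520.0) × 0.4319 = 1520.0 − 229.8 = 1290.2 Gt C.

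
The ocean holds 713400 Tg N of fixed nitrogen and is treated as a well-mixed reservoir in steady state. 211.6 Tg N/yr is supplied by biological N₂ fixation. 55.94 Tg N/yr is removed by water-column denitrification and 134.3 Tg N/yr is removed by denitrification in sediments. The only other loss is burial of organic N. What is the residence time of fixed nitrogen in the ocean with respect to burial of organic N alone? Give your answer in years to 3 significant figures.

At steady state ΣF_in = ΣF_out.
ΣF_in = 211.60 Tg N/yr.
Burial of organic N flux = ΣF_in − (55.94 + 134.3) = 211.60 − 190.2 = 21.36 Tg N/yr.
τ = M / F = 713400 / 21.36 = 33400 yr.

33400 yr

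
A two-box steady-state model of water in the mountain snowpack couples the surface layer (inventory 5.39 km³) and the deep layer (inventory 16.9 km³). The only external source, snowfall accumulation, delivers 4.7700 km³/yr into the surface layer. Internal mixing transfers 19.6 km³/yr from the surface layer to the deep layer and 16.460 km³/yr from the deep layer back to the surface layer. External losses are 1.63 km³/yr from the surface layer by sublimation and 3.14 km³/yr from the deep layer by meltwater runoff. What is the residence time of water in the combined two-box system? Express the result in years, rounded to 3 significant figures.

Residence time in the combined system uses the total inventory and the total *external* removal — internal exchanges between the two boxes cancel.
M_total = 5.39 + 16.9 = 22.290 km³.
ΣF_external_out = 1.63 + 3.14 = 4.7700 km³/yr.
τ = M_total / ΣF_ext = 22.290 / 4.7700 = 4.673 yr.

4.67 yr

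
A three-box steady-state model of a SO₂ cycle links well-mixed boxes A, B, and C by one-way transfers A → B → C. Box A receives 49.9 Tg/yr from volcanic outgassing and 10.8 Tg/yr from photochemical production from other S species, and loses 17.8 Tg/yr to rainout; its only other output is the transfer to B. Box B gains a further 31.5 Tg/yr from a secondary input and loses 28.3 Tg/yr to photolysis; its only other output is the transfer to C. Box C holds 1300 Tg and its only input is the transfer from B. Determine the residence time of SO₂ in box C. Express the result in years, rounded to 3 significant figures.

Box A: F(A→B) = (49.9 + 10.8) − 17.8 = 42.900 Tg/yr.
Box B: F(B→C) = (42.900 + 31.5) − 28.3 = 46.100 Tg/yr.
Box C throughput = its input = 46.100 Tg/yr; τ = 1300 / 46.100 = 28.20 yr.

28.2 yr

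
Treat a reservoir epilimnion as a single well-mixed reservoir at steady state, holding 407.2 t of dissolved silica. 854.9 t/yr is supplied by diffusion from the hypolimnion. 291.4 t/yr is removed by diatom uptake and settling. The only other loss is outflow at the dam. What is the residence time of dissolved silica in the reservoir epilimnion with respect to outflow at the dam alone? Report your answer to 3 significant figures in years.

0.723 yr

At steady state ΣF_in = ΣF_out.
ΣF_in = 854.90 t/yr.
Outflow at the dam flux = ΣF_in − (291.4) = 854.90 − 291.4 = 563.5 t/yr.
τ = M / F = 407.2 / 563.5 = 0.7226 yr.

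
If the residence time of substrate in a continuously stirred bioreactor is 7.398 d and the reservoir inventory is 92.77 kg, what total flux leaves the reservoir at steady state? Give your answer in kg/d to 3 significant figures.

12.5 kg/d

F = M / τ = 92.77 / 7.398 = 12.54 kg/d.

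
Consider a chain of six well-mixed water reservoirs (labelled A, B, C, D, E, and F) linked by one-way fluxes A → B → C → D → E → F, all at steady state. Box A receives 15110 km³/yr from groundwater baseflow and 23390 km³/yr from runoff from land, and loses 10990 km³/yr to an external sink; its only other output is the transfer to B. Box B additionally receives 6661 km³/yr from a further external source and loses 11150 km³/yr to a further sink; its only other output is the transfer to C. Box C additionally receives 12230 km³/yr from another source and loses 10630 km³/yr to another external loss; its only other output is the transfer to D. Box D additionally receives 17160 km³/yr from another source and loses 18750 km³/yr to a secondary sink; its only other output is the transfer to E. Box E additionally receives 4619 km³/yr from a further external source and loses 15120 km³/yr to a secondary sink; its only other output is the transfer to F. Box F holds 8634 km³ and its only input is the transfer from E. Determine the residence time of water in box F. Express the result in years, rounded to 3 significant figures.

0.689 yr

Box A: F(A→B) = (15110 + 23390) − 10990 = 27510 km³/yr.
Box B: F(B→C) = (27510 + 6661) − 11150 = 23021 km³/yr.
Box C: F(C→D) = (23021 + 12230) − 10630 = 24621 km³/yr.
Box D: F(D→E) = (24621 + 17160) − 18750 = 23031 km³/yr.
Box E: F(E→F) = (23031 + 4619) − 15120 = 12530 km³/yr.
Box F throughput = its input = 12530 km³/yr; τ = 8634 / 12530 = 0.6891 yr.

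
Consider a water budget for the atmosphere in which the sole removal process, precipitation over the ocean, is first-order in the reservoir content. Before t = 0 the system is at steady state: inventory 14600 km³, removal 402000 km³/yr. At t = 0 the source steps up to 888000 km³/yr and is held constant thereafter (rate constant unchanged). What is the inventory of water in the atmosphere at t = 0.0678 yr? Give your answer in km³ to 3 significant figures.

29500 km³

Residence time τ = M₀/F₀ = 0.03632 yr. The eventual steady state is M_∞ = M₀·(F₁/F₀) = 14600 × 888000/402000 = 32251 km³.
The anomaly ΔM(t) = M(t) − M_∞ decays as ΔM₀·e^(−t/τ) with ΔM₀ = 14600 − 32251 = −17650 km³.
At t = 0.0678 yr, e^(−t/τ) = e^(−1.867) = 0.1546, so ΔM = −2729 km³ and M = 32251 − 2729 = 29522 km³.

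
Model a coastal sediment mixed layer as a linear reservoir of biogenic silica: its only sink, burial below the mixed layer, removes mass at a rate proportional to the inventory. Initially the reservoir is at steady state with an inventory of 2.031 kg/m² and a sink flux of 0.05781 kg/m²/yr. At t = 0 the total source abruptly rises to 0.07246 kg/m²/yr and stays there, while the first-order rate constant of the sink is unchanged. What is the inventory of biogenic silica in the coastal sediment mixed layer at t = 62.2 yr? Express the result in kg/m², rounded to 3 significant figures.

Residence time τ = M₀/F₀ = 35.13 yr. The eventual steady state is M_∞ = M₀·(F₁/F₀) = 2.031 × 0.07246/0.05781 = 2.5457 kg/m².
The anomaly ΔM(t) = M(t) − M_∞ decays as ΔM₀·e^(−t/τ) with ΔM₀ = 2.031 − 2.5457 = −0.5147 kg/m².
At t = 62.2 yr, e^(−t/τ) = e^(−1.770) = 0.1703, so ΔM = −0.08763 kg/m² and M = 2.5457 − 0.08763 = 2.4581 kg/m².

2.46 kg/m²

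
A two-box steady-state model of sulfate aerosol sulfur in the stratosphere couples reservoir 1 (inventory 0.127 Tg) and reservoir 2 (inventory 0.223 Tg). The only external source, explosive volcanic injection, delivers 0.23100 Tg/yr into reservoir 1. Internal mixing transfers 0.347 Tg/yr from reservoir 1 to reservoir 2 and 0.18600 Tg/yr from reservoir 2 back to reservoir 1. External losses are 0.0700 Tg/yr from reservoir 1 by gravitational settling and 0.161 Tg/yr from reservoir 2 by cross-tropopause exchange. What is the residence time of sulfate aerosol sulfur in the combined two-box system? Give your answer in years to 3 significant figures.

Treat the two boxes together as one reservoir: the mixing fluxes between them are internal recycling, so τ = ΣM / Σ(external losses).
M_total = 0.127 + 0.223 = 0.35000 Tg.
ΣF_external_out = 0.0700 + 0.161 = 0.23100 Tg/yr.
τ = M_total / ΣF_ext = 0.35000 / 0.23100 = 1.515 yr.

1.52 yr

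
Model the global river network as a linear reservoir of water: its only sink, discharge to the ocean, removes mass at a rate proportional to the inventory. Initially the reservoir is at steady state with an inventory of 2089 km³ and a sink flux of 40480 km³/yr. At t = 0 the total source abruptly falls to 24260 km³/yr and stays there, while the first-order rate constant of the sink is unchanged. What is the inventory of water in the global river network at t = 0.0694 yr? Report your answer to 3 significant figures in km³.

τ = M₀/F₀ = 2089/40480 = 0.05161 yr; rate constant k = 1/τ.
New steady state M_∞ = F₁/k = F₁·τ = 24260 × 0.05161 = 1252.0 km³.
M(t) = M_∞ + (M₀ − M_∞)·e^(−t/τ); t/τ = 0.0694/0.05161 = 1.345, so e^(−t/τ) = 0.2606.
M(t) = 1252.0 + 837.0 × 0.2606 = 1470.1 km³.

1470 km³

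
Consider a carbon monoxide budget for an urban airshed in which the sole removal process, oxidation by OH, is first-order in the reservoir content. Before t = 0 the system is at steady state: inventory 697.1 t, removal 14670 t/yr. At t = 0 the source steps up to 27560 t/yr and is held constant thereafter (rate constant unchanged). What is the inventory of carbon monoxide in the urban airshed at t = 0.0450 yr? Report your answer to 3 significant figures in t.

τ = M₀/F₀ = 697.1/14670 = 0.04752 yr; rate constant k = 1/τ.
New steady state M_∞ = F₁/k = F₁·τ = 27560 × 0.04752 = 1309.6 t.
M(t) = M_∞ + (M₀ − M_∞)·e^(−t/τ); t/τ = 0.0450/0.04752 = 0.9470, so e^(−t/τ) = 0.3879.
M(t) = 1309.6 − 612.5 × 0.3879 = 1072.0 t.

1070 t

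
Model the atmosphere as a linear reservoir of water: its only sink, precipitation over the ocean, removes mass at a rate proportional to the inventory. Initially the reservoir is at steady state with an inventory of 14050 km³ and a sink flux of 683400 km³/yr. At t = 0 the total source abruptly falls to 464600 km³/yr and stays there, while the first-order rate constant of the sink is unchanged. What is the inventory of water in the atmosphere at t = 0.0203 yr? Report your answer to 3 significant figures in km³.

Residence time τ = M₀/F₀ = 0.02056 yr. The eventual steady state is M_∞ = M₀·(F₁/F₀) = 14050 × 464600/683400 = 9551.7 km³.
The anomaly ΔM(t) = M(t) − M_∞ decays as ΔM₀·e^(−t/τ) with ΔM₀ = 14050 − 9551.7 = 4498 km³.
At t = 0.0203 yr, e^(−t/τ) = e^(−0.9874) = 0.3725, so ΔM = 1676 km³ and M = 9551.7 + 1676 = 11228 km³.

11200 km³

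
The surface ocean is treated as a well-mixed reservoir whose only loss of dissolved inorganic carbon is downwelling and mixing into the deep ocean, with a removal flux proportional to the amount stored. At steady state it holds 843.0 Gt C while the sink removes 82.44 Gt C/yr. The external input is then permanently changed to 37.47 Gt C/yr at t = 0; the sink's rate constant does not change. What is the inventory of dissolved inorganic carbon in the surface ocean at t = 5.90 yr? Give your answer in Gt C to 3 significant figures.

Residence time τ = M₀/F₀ = 10.23 yr. The eventual steady state is M_∞ = M₀·(F₁/F₀) = 843.0 × 37.47/82.44 = 383.15 Gt C.
The anomaly ΔM(t) = M(t) − M_∞ decays as ΔM₀·e^(−t/τ) with ΔM₀ = 843.0 − 383.15 = 459.8 Gt C.
At t = 5.90 yr, e^(−t/τ) = e^(−0.5770) = 0.5616, so ΔM = 258.2 Gt C and M = 383.15 + 258.2 = 641.40 Gt C.

641 Gt C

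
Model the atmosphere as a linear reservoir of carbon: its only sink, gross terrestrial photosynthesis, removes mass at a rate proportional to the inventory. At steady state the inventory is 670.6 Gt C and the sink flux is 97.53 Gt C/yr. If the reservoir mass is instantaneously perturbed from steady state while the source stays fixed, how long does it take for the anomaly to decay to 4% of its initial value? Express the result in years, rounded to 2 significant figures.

22 yr

For a linear reservoir the anomaly decays as exp(−t/τ) with τ = M/F = 670.6/97.53 = 6.876 yr.
exp(−t/τ) = 0.04 ⇒ t = −τ ln(0.04) = 6.876 × 3.219 = 22.13 yr.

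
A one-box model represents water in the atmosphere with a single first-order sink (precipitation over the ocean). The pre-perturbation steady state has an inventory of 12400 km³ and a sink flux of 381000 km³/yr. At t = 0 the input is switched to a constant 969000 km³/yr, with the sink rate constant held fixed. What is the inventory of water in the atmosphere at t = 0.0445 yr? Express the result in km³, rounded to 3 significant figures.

26700 km³

The sink rate constant is k = F₀/M₀ = 381000/12400 = 30.73 yr⁻¹.
Solving dM/dt = F₁ − kM with M(0) = M₀ gives M(t) = F₁/k + (M₀ − F₁/k)·e^(−kt).
F₁/k = 969000/30.73 = 31537 km³; kt = 30.73 × 0.0445 = 1.367, e^(−kt) = 0.2548.
M(0.0445) = 31537 + (12400 − 31537) × 0.2548 = 31537 − 4876 = 26661 km³.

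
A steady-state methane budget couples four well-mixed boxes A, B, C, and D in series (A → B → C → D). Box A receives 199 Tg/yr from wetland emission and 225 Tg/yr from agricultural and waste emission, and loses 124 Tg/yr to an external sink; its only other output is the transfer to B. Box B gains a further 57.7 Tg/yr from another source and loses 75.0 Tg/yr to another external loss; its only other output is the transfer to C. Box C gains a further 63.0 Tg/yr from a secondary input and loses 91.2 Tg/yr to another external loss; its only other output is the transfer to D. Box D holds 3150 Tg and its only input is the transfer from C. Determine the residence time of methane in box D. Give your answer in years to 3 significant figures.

Box A: F(A→B) = (199 + 225) − 124 = 300.00 Tg/yr.
Box B: F(B→C) = (300.00 + 57.7) − 75.0 = 282.70 Tg/yr.
Box C: F(C→D) = (282.70 + 63.0) − 91.2 = 254.50 Tg/yr.
Box D throughput = its input = 254.50 Tg/yr; τ = 3150 / 254.50 = 12.38 yr.

12.4 yr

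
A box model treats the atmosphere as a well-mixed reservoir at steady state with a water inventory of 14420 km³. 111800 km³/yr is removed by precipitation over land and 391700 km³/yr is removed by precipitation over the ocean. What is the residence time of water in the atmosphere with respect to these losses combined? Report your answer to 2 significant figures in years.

0.029 yr

Total removal = 111800 + 391700 = 503500 km³/yr.
τ = M / ΣF_out = 14420 / 503500 = 0.02864 yr.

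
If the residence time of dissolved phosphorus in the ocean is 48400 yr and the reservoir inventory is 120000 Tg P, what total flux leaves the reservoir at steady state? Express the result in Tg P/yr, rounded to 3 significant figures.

2.48 Tg P/yr

F = M / τ = 120000 / 48400 = 2.479 Tg P/yr.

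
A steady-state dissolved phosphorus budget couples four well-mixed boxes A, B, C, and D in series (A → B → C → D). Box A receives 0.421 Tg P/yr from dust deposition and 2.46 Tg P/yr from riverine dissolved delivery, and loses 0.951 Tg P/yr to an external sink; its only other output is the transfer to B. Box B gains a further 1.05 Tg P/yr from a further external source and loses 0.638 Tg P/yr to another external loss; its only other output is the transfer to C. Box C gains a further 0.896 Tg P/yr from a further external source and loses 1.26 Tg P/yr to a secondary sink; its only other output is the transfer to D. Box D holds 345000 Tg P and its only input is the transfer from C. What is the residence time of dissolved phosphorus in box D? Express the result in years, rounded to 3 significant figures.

174000 yr

Box A: F(A→B) = (0.421 + 2.46) − 0.951 = 1.9300 Tg P/yr.
Box B: F(B→C) = (1.9300 + 1.05) − 0.638 = 2.3420 Tg P/yr.
Box C: F(C→D) = (2.3420 + 0.896) − 1.26 = 1.9780 Tg P/yr.
Box D throughput = its input = 1.9780 Tg P/yr; τ = 345000 / 1.9780 = 174400 yr.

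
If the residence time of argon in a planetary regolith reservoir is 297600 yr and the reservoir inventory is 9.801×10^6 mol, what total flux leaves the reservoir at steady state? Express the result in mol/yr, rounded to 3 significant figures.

F = M / τ = 9.801×10^6 / 297600 = 32.93 mol/yr.

32.9 mol/yr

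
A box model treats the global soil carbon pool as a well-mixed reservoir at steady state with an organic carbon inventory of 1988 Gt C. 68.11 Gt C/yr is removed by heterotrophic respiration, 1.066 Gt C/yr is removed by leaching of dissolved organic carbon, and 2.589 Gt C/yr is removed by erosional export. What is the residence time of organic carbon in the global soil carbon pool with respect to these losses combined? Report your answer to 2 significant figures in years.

Total removal = 68.11 + 1.066 + 2.589 = 71.765 Gt C/yr.
τ = M / ΣF_out = 1988 / 71.765 = 27.70 yr.

28 yr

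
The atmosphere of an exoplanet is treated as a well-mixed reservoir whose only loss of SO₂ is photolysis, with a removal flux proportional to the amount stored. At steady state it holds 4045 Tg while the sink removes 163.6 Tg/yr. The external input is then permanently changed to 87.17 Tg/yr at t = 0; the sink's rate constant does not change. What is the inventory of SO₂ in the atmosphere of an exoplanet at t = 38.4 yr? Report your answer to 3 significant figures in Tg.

2560 Tg

The sink rate constant is k = F₀/M₀ = 163.6/4045 = 0.04044 yr⁻¹.
Solving dM/dt = F₁ − kM with M(0) = M₀ gives M(t) = F₁/k + (M₀ − F₁/k)·e^(−kt).
F₁/k = 87.17/0.04044 = 2155.3 Tg; kt = 0.04044 × 38.4 = 1.553, e^(−kt) = 0.2116.
M(38.4) = 2155.3 + (4045 − 2155.3) × 0.2116 = 2155.3 + 399.9 = 2555.1 Tg.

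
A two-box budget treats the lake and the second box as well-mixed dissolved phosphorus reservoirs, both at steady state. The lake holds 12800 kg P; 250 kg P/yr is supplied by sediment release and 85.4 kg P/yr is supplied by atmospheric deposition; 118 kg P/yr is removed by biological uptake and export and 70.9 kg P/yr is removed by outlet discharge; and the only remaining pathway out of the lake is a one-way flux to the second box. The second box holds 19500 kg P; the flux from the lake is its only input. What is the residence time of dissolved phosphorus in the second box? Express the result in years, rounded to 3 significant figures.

Balance the lake: ΣF_in = 250 + 85.4 = 335.40 kg P/yr.
Flux to the second box = ΣF_in − (118 + 70.9) = 146.50 kg P/yr.
At steady state the output of the second box equals its input, 146.50 kg P/yr.
τ = M / F = 19500 / 146.50 = 133.1 yr.

133 yr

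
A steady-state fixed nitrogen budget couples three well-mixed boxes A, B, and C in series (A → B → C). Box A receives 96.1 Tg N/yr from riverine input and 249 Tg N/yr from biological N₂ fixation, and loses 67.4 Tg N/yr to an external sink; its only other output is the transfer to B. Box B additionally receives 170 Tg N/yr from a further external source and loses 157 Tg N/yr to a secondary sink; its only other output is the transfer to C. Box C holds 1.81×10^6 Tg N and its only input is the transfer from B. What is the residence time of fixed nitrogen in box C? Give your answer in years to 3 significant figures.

6230 yr

Box A: F(A→B) = (96.1 + 249) − 67.4 = 277.70 Tg N/yr.
Box B: F(B→C) = (277.70 + 170) − 157 = 290.70 Tg N/yr.
Box C throughput = its input = 290.70 Tg N/yr; τ = 1.81×10^6 / 290.70 = 6226 yr.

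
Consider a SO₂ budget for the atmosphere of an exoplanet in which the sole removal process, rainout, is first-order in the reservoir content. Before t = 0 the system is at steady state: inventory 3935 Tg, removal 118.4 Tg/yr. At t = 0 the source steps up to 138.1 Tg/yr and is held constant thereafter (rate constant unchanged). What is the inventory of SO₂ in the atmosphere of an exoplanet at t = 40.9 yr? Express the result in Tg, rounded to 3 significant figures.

Residence time τ = M₀/F₀ = 33.23 yr. The eventual steady state is M_∞ = M₀·(F₁/F₀) = 3935 × 138.1/118.4 = 4589.7 Tg.
The anomaly ΔM(t) = M(t) − M_∞ decays as ΔM₀·e^(−t/τ) with ΔM₀ = 3935 − 4589.7 = −654.7 Tg.
At t = 40.9 yr, e^(−t/τ) = e^(−1.231) = 0.2921, so ΔM = −191.2 Tg and M = 4589.7 − 191.2 = 4398.5 Tg.

4400 Tg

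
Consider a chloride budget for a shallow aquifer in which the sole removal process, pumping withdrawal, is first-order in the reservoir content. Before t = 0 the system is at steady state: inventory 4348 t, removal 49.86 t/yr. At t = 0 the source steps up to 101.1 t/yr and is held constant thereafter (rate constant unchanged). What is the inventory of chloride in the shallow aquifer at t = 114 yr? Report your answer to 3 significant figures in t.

τ = M₀/F₀ = 4348/49.86 = 87.20 yr; rate constant k = 1/τ.
New steady state M_∞ = F₁/k = F₁·τ = 101.1 × 87.20 = 8816.3 t.
M(t) = M_∞ + (M₀ − M_∞)·e^(−t/τ); t/τ = 114/87.20 = 1.307, so e^(−t/τ) = 0.2706.
M(t) = 8816.3 − 4468 × 0.2706 = 7607.4 t.

7610 t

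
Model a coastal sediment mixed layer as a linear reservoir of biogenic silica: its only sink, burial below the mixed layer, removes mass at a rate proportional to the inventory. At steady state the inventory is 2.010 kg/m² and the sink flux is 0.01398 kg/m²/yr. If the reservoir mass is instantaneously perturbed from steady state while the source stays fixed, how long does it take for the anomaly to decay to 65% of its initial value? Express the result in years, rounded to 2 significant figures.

For a linear reservoir the anomaly decays as exp(−t/τ) with τ = M/F = 2.010/0.01398 = 143.8 yr.
exp(−t/τ) = 0.65 ⇒ t = −τ ln(0.65) = 143.8 × 0.4308 = 61.94 yr.

62 yr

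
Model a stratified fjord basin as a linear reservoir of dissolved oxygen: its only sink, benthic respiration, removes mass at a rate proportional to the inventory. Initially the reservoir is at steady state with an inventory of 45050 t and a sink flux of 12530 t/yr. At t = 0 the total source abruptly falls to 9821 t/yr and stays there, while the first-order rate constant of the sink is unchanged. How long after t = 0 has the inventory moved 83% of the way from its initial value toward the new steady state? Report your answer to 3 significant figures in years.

6.37 yr

τ = M₀/F₀ = 45050/12530 = 3.595 yr.
The remaining gap fraction is e^(−t/τ); 83% covered ⇒ e^(−t/τ) = 0.170.
t = −τ ln(0.170) = 3.595 × 1.772 = 6.371 yr.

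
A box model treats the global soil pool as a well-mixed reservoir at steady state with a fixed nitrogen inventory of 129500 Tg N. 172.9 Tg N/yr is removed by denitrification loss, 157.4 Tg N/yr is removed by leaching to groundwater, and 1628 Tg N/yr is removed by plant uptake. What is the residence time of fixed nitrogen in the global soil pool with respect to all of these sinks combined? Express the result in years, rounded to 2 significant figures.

Total removal flux = 172.9 + 157.4 + 1628 = 1958.3 Tg N/yr.
τ = M / ΣF_out = 129500 / 1958.3 = 66.13 yr.

66 yr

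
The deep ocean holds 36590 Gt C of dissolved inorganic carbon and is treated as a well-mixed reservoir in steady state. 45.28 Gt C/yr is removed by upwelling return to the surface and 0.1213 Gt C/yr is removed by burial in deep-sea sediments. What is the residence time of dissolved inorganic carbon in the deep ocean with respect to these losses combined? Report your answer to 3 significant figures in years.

Total removal = 45.28 + 0.1213 = 45.401 Gt C/yr.
τ = M / ΣF_out = 36590 / 45.401 = 805.9 yr.

806 yr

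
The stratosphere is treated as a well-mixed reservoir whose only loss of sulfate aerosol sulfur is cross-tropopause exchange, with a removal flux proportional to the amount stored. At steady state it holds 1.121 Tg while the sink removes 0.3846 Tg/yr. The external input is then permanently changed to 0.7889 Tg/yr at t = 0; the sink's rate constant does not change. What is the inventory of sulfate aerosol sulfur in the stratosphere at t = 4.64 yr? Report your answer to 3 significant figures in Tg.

2.06 Tg

Residence time τ = M₀/F₀ = 2.915 yr. The eventual steady state is M_∞ = M₀·(F₁/F₀) = 1.121 × 0.7889/0.3846 = 2.2994 Tg.
The anomaly ΔM(t) = M(t) − M_∞ decays as ΔM₀·e^(−t/τ) with ΔM₀ = 1.121 − 2.2994 = −1.178 Tg.
At t = 4.64 yr, e^(−t/τ) = e^(−1.592) = 0.2035, so ΔM = −0.2398 Tg and M = 2.2994 − 0.2398 = 2.0596 Tg.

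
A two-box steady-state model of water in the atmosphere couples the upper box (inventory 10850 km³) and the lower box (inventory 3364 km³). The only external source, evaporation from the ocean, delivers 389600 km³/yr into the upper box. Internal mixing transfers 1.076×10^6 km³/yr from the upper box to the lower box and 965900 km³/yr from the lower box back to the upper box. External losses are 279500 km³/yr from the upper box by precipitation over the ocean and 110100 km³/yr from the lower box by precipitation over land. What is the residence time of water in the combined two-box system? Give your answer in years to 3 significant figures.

Residence time in the combined system uses the total inventory and the total *external* removal — internal exchanges between the two boxes cancel.
M_total = 10850 + 3364 = 14214 km³.
ΣF_external_out = 279500 + 110100 = 389600 km³/yr.
τ = M_total / ΣF_ext = 14214 / 389600 = 0.03648 yr.

0.0365 yr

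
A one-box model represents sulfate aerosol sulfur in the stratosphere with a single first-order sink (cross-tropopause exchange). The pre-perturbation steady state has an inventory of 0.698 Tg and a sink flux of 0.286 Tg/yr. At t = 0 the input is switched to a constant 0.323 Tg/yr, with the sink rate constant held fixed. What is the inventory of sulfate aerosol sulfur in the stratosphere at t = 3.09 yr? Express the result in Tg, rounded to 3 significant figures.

Residence time τ = M₀/F₀ = 2.441 yr. The eventual steady state is M_∞ = M₀·(F₁/F₀) = 0.698 × 0.323/0.286 = 0.78830 Tg.
The anomaly ΔM(t) = M(t) − M_∞ decays as ΔM₀·e^(−t/τ) with ΔM₀ = 0.698 − 0.78830 = −0.09030 Tg.
At t = 3.09 yr, e^(−t/τ) = e^(−1.266) = 0.2819, so ΔM = −0.02546 Tg and M = 0.78830 − 0.02546 = 0.76284 Tg.

0.763 Tg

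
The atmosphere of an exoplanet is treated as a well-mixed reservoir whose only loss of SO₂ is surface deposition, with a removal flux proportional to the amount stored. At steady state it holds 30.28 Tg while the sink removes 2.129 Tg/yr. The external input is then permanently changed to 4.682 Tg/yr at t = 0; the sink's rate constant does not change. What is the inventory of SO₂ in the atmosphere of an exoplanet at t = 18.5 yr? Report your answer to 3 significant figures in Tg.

56.7 Tg

τ = M₀/F₀ = 30.28/2.129 = 14.22 yr; rate constant k = 1/τ.
New steady state M_∞ = F₁/k = F₁·τ = 4.682 × 14.22 = 66.590 Tg.
M(t) = M_∞ + (M₀ − M_∞)·e^(−t/τ); t/τ = 18.5/14.22 = 1.301, so e^(−t/τ) = 0.2723.
M(t) = 66.590 − 36.31 × 0.2723 = 56.702 Tg.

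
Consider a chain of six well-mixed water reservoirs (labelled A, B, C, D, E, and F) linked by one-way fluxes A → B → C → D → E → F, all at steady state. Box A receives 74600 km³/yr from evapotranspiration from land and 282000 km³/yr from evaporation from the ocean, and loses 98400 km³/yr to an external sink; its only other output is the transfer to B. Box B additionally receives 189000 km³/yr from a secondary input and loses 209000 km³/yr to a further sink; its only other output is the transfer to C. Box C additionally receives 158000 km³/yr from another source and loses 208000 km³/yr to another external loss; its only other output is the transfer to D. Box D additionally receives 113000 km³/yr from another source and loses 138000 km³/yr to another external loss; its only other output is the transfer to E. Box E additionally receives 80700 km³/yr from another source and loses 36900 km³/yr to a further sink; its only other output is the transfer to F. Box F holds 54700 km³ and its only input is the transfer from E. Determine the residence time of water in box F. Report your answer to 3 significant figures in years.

Box A: F(A→B) = (74600 + 282000) − 98400 = 258200 km³/yr.
Box B: F(B→C) = (258200 + 189000) − 209000 = 238200 km³/yr.
Box C: F(C→D) = (238200 + 158000) − 208000 = 188200 km³/yr.
Box D: F(D→E) = (188200 + 113000) − 138000 = 163200 km³/yr.
Box E: F(E→F) = (163200 + 80700) − 36900 = 207000 km³/yr.
Box F throughput = its input = 207000 km³/yr; τ = 54700 / 207000 = 0.2643 yr.

0.264 yr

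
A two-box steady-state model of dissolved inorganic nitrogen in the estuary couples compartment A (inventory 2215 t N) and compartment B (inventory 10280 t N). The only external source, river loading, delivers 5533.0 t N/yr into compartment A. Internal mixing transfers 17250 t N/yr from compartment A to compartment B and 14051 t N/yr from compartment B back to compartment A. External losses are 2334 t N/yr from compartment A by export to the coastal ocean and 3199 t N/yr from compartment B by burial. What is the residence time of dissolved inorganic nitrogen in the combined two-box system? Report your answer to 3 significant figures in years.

2.26 yr

Residence time in the combined system uses the total inventory and the total *external* removal — internal exchanges between the two boxes cancel.
M_total = 2215 + 10280 = 12495 t N.
ΣF_external_out = 2334 + 3199 = 5533.0 t N/yr.
τ = M_total / ΣF_ext = 12495 / 5533.0 = 2.258 yr.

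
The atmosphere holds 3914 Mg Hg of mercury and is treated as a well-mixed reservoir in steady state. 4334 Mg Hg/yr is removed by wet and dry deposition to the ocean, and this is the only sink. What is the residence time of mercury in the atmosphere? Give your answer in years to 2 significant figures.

0.90 yr

τ = M / F = 3914 / 4334 = 0.9031 yr.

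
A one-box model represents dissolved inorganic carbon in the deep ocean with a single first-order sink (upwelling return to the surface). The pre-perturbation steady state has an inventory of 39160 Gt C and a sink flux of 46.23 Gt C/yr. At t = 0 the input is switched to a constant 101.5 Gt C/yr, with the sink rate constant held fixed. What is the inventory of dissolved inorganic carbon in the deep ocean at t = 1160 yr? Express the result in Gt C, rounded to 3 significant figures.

74100 Gt C

τ = M₀/F₀ = 39160/46.23 = 847.1 yr; rate constant k = 1/τ.
New steady state M_∞ = F₁/k = F₁·τ = 101.5 × 847.1 = 85978 Gt C.
M(t) = M_∞ + (M₀ − M_∞)·e^(−t/τ); t/τ = 1160/847.1 = 1.369, so e^(−t/τ) = 0.2543.
M(t) = 85978 − 46820 × 0.2543 = 74074 Gt C.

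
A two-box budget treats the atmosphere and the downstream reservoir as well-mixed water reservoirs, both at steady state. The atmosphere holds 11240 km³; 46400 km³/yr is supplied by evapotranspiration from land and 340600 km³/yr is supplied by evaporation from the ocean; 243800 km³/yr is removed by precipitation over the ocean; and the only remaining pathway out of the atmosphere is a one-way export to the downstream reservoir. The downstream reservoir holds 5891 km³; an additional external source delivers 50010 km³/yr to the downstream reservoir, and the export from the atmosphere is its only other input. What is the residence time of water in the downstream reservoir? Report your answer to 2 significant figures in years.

0.030 yr

Balance the atmosphere: ΣF_in = 46400 + 340600 = 387000 km³/yr.
Export to the downstream reservoir = ΣF_in − (243800) = 143200 km³/yr.
Total input to the downstream reservoir = 143200 + 50010 = 193210 km³/yr; at steady state this equals its total output.
τ = M / F = 5891 / 193210 = 0.03049 yr.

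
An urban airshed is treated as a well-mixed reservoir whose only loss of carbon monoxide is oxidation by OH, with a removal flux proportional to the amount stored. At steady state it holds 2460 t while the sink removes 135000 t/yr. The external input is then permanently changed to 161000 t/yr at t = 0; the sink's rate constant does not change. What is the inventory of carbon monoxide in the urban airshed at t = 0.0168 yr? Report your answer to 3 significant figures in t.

2750 t

The sink rate constant is k = F₀/M₀ = 135000/2460 = 54.88 yr⁻¹.
Solving dM/dt = F₁ − kM with M(0) = M₀ gives M(t) = F₁/k + (M₀ − F₁/k)·e^(−kt).
F₁/k = 161000/54.88 = 2933.8 t; kt = 54.88 × 0.0168 = 0.9220, e^(−kt) = 0.3977.
M(0.0168) = 2933.8 + (2460 − 2933.8) × 0.3977 = 2933.8 − 188.4 = 2745.3 t.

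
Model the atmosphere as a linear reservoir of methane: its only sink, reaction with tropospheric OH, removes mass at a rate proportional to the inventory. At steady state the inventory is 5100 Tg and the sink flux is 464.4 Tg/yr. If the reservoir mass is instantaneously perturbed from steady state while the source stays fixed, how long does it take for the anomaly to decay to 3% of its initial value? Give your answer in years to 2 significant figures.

For a linear reservoir the anomaly decays as exp(−t/τ) with τ = M/F = 5100/464.4 = 10.98 yr.
exp(−t/τ) = 0.03 ⇒ t = −τ ln(0.03) = 10.98 × 3.507 = 38.51 yr.

39 yr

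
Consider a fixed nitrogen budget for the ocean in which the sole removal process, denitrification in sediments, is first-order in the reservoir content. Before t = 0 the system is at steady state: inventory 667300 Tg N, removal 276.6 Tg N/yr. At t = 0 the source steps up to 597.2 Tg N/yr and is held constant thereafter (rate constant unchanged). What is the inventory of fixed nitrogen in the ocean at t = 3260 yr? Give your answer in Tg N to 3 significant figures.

Residence time τ = M₀/F₀ = 2413 yr. The eventual steady state is M_∞ = M₀·(F₁/F₀) = 667300 × 597.2/276.6 = 1.4408×10^6 Tg N.
The anomaly ΔM(t) = M(t) − M_∞ decays as ΔM₀·e^(−t/τ) with ΔM₀ = 667300 − 1.4408×10^6 = −773500 Tg N.
At t = 3260 yr, e^(−t/τ) = e^(−1.351) = 0.2589, so ΔM = −200300 Tg N and M = 1.4408×10^6 − 200300 = 1.2405×10^6 Tg N.

1.24×10^6 Tg N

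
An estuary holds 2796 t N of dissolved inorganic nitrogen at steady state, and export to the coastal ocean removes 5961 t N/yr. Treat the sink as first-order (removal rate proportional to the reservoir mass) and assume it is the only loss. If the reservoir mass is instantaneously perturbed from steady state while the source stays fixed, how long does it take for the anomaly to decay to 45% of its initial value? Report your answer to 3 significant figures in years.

0.375 yr

For a linear reservoir the anomaly decays as exp(−t/τ) with τ = M/F = 2796/5961 = 0.4690 yr.
exp(−t/τ) = 0.45 ⇒ t = −τ ln(0.45) = 0.4690 × 0.7985 = 0.3745 yr.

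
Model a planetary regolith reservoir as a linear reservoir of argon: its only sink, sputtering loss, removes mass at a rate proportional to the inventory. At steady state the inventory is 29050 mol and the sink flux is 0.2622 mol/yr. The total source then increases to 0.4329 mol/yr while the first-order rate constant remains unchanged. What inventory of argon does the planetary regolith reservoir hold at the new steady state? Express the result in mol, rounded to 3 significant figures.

48000 mol

Rate constant k = F/M = 0.2622 / 29050 = 9.026×10^-6 yr⁻¹.
At the new steady state, source = k·M_new ⇒ M_new = 0.4329 / 9.026×10^-6 = 47960 mol.
(Equivalently M_new = M × F_new/F_old = 29050 × 0.4329/0.2622.)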